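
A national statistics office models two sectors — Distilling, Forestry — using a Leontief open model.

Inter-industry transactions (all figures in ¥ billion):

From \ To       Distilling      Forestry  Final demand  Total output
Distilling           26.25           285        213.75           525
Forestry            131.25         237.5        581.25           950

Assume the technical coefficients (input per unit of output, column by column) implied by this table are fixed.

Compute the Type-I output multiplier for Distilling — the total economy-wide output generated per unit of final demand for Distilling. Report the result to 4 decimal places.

Technical coefficients a_ij = z_ij / X_j:
  a_11 = 26.25/525 = 0.05, a_21 = 131.25/525 = 0.25
  a_12 = 285/950 = 0.30, a_22 = 237.5/950 = 0.25
I − A =
  [   0.95    -0.30]
  [  -0.25     0.75]
det(I−A) = (0.95)(0.75) − (-0.30)(-0.25) = 0.6375
adj(I−A) = [[0.75, 0.30], [0.25, 0.95]]
(I − A)⁻¹ = adj(I−A) / det(I−A) ≈
  [   1.17647     0.47059]
  [   0.39216     1.49020]
The output multiplier for sector j is the column-j sum of the Leontief inverse (I − A)⁻¹ = adj(I−A) / det(I−A).
Column 1 of adj(I−A): (0.75, 0.25); det(I−A) = 0.6375.
m_1 = (0.75 + 0.25) / 0.6375 = 1.00 / 0.6375 ≈ 1.5686.

m_1 = 1.5686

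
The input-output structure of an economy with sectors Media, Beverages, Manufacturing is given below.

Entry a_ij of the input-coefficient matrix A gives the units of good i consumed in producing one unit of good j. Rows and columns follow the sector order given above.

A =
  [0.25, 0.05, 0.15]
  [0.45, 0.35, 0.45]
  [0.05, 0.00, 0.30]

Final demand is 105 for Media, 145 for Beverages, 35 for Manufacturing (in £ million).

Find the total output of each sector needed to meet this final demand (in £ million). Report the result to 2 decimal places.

I − A =
  [   0.75    -0.05    -0.15]
  [  -0.45     0.65    -0.45]
  [  -0.05     0.00     0.70]
Cofactors of I−A, C_ij = (−1)^(i+j)·(minor ij) (rows/columns in the sector order above):
  C_11 = (0.65)(0.70) − (-0.45)(0.00) = 0.4550
  C_12 = −[(-0.45)(0.70) − (-0.45)(-0.05)] = 0.3375
  C_13 = (-0.45)(0.00) − (0.65)(-0.05) = 0.0325
  C_21 = −[(-0.05)(0.70) − (-0.15)(0.00)] = 0.0350
  C_22 = (0.75)(0.70) − (-0.15)(-0.05) = 0.5175
  C_23 = −[(0.75)(0.00) − (-0.05)(-0.05)] = 0.0025
  C_31 = (-0.05)(-0.45) − (-0.15)(0.65) = 0.1200
  C_32 = −[(0.75)(-0.45) − (-0.15)(-0.45)] = 0.4050
  C_33 = (0.75)(0.65) − (-0.05)(-0.45) = 0.4650
det(I−A) = Σ_j (I−A)_1j·C_1j = (0.75)(0.4550) + (-0.05)(0.3375) + (-0.15)(0.0325) = 0.3195
adj(I−A) = Cᵀ =
  [ 0.4550   0.0350   0.1200]
  [ 0.3375   0.5175   0.4050]
  [ 0.0325   0.0025   0.4650]
(I − A)⁻¹ = adj(I−A) / det(I−A) ≈
  [   1.4241     0.1095     0.3756]
  [   1.0563     1.6197     1.2676]
  [   0.1017     0.0078     1.4554]
x = (I − A)⁻¹ d = adj(I−A)·d / det(I−A), with det(I−A) = 0.3195:
  x_1 = (0.4550·105 + 0.0350·145 + 0.1200·35) / 0.3195 = 57.05 / 0.3195 ≈ 178.56
  x_2 = (0.3375·105 + 0.5175·145 + 0.4050·35) / 0.3195 = 124.65 / 0.3195 ≈ 390.14
  x_3 = (0.0325·105 + 0.0025·145 + 0.4650·35) / 0.3195 = 20.05 / 0.3195 ≈ 62.75

x_1 = 178.56, x_2 = 390.14, x_3 = 62.75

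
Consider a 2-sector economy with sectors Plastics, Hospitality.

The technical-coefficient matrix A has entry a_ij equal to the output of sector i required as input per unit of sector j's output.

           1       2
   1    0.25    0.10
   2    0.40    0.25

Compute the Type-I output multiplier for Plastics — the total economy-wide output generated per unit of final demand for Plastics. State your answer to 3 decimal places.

m_1 = 2.201

I − A =
  [   0.75    -0.10]
  [  -0.40     0.75]
det(I−A) = (0.75)(0.75) − (-0.10)(-0.40) = 0.5225
adj(I−A) = [[0.75, 0.10], [0.40, 0.75]]
(I − A)⁻¹ = adj(I−A) / det(I−A) ≈
  [   1.4354     0.1914]
  [   0.7656     1.4354]
The output multiplier for sector j is the column-j sum of the Leontief inverse (I − A)⁻¹ = adj(I−A) / det(I−A).
Column 1 of adj(I−A): (0.75, 0.40); det(I−A) = 0.5225.
m_1 = (0.75 + 0.40) / 0.5225 = 1.15 / 0.5225 ≈ 2.201.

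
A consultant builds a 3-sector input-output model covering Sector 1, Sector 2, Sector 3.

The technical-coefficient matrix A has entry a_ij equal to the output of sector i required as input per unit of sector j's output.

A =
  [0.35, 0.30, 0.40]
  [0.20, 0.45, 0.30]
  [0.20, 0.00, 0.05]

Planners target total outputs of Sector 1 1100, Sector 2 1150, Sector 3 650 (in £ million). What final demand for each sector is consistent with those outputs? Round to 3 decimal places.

d_1 = 110.000, d_2 = 217.500, d_3 = 397.500

I − A =
  [   0.65    -0.30    -0.40]
  [  -0.20     0.55    -0.30]
  [  -0.20     0.00     0.95]
d = (I − A) x:
  d_1 = (+0.65)·1100 + (-0.30)·1150 + (-0.40)·650 = 110.000
  d_2 = (-0.20)·1100 + (+0.55)·1150 + (-0.30)·650 = 217.500
  d_3 = (-0.20)·1100 + (+0.00)·1150 + (+0.95)·650 = 397.500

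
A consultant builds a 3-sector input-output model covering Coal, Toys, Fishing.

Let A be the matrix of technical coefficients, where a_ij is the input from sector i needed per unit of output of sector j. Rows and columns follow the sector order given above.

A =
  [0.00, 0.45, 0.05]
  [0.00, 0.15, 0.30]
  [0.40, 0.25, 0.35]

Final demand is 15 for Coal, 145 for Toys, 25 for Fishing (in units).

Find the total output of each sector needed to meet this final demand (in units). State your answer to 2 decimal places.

I − A =
  [   1.00    -0.45    -0.05]
  [   0.00     0.85    -0.30]
  [  -0.40    -0.25     0.65]
Cofactors of I−A, C_ij = (−1)^(i+j)·(minor ij) (rows/columns in the sector order above):
  C_11 = (0.85)(0.65) − (-0.30)(-0.25) = 0.4775
  C_12 = −[(0.00)(0.65) − (-0.30)(-0.40)] = 0.1200
  C_13 = (0.00)(-0.25) − (0.85)(-0.40) = 0.3400
  C_21 = −[(-0.45)(0.65) − (-0.05)(-0.25)] = 0.3050
  C_22 = (1.00)(0.65) − (-0.05)(-0.40) = 0.6300
  C_23 = −[(1.00)(-0.25) − (-0.45)(-0.40)] = 0.4300
  C_31 = (-0.45)(-0.30) − (-0.05)(0.85) = 0.1775
  C_32 = −[(1.00)(-0.30) − (-0.05)(0.00)] = 0.3000
  C_33 = (1.00)(0.85) − (-0.45)(0.00) = 0.8500
det(I−A) = Σ_j (I−A)_1j·C_1j = (1.00)(0.4775) + (-0.45)(0.1200) + (-0.05)(0.3400) = 0.4065
adj(I−A) = Cᵀ =
  [ 0.4775   0.3050   0.1775]
  [ 0.1200   0.6300   0.3000]
  [ 0.3400   0.4300   0.8500]
(I − A)⁻¹ = adj(I−A) / det(I−A) ≈
  [   1.1747     0.7503     0.4367]
  [   0.2952     1.5498     0.7380]
  [   0.8364     1.0578     2.0910]
x = (I − A)⁻¹ d = adj(I−A)·d / det(I−A), with det(I−A) = 0.4065:
  x_1 = (0.4775·15 + 0.3050·145 + 0.1775·25) / 0.4065 = 55.825 / 0.4065 ≈ 137.33
  x_2 = (0.1200·15 + 0.6300·145 + 0.3000·25) / 0.4065 = 100.65 / 0.4065 ≈ 247.60
  x_3 = (0.3400·15 + 0.4300·145 + 0.8500·25) / 0.4065 = 88.70 / 0.4065 ≈ 218.20

x_1 = 137.33, x_2 = 247.60, x_3 = 218.20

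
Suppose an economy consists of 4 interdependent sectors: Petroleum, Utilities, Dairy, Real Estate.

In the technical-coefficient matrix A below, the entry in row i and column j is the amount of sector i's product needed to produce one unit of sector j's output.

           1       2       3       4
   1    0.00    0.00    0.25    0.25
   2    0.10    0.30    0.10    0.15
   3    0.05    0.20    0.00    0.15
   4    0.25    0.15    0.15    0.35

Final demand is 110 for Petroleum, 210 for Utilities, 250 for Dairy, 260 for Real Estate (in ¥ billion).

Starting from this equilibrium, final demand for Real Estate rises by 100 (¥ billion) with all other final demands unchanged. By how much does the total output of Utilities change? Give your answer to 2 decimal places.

I − A =
  [   1.00     0.00    -0.25    -0.25]
  [  -0.10     0.70    -0.10    -0.15]
  [  -0.05    -0.20     1.00    -0.15]
  [  -0.25    -0.15    -0.15     0.65]
Compute the cofactors C_ij = (−1)^(i+j)·(3×3 minor ij) of I−A; the adjugate is their transpose:
adj(I−A) = Cᵀ =
  [ 0.397000   0.083125   0.138125   0.203750]
  [ 0.108375   0.545625   0.110625   0.193125]
  [ 0.070625   0.141875   0.385000   0.148750]
  [ 0.194000   0.190625   0.167500   0.666250]
det(I−A) = Σ_j (I−A)_1j·C_1j = (1.00)(0.397000) + (0.00)(0.108375) + (-0.25)(0.070625) + (-0.25)(0.194000) = 0.33084375
(I − A)⁻¹ = adj(I−A) / det(I−A) ≈
  [   1.2000     0.2513     0.4175     0.6158]
  [   0.3276     1.6492     0.3344     0.5837]
  [   0.2135     0.4288     1.1637     0.4496]
  [   0.5864     0.5762     0.5063     2.0138]
Δx = (I − A)⁻¹ Δd with Δd having +100 in the Real Estate component and 0 elsewhere.
So Δx_2 = L_24 · (+100), where L_24 = adj(I−A)_24 / det(I−A) = 0.193125 / 0.33084375.
Δx_2 = 0.193125 × (+100) / 0.33084375 = 19.3125 / 0.33084375 ≈ 58.37.

Δx_2 = 58.37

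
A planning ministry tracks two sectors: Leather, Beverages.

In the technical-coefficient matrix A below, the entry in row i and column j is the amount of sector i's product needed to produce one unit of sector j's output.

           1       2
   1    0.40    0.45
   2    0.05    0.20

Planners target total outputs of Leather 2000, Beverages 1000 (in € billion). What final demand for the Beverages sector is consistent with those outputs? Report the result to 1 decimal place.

I − A =
  [   0.60    -0.45]
  [  -0.05     0.80]
d = (I − A) x:
  d_1 = (+0.60)·2000 + (-0.45)·1000 = 750.0
  d_2 = (-0.05)·2000 + (+0.80)·1000 = 700.0

d_2 = 700.0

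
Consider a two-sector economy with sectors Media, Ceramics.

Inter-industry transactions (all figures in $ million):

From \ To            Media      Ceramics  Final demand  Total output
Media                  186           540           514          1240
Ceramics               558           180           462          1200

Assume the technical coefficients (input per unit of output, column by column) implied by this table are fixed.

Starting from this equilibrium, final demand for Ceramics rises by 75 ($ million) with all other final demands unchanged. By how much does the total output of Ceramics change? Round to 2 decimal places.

Δx_2 = 122.60

Technical coefficients a_ij = z_ij / X_j:
  a_11 = 186/1240 = 0.15, a_21 = 558/1240 = 0.45
  a_12 = 540/1200 = 0.45, a_22 = 180/1200 = 0.15
I − A =
  [   0.85    -0.45]
  [  -0.45     0.85]
det(I−A) = (0.85)(0.85) − (-0.45)(-0.45) = 0.5200
adj(I−A) = [[0.85, 0.45], [0.45, 0.85]]
(I − A)⁻¹ = adj(I−A) / det(I−A) ≈
  [   1.6346     0.8654]
  [   0.8654     1.6346]
Δx = (I − A)⁻¹ Δd with Δd having +75 in the Ceramics component and 0 elsewhere.
So Δx_2 = L_22 · (+75), where L_22 = adj(I−A)_22 / det(I−A) = 0.85 / 0.5200.
Δx_2 = 0.85 × (+75) / 0.5200 = 63.75 / 0.5200 ≈ 122.60.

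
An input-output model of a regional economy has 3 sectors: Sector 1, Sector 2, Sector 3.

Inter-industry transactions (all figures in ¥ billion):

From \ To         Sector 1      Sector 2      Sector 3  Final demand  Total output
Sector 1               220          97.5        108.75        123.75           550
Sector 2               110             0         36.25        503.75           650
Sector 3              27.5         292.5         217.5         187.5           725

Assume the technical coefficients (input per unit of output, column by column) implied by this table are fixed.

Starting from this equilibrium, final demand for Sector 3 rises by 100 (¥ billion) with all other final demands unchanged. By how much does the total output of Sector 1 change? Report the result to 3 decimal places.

Technical coefficients a_ij = z_ij / X_j:
  a_11 = 220/550 = 0.40, a_21 = 110/550 = 0.20, a_31 = 27.5/550 = 0.05
  a_12 = 97.5/650 = 0.15, a_22 = 0/650 = 0.00, a_32 = 292.5/650 = 0.45
  a_13 = 108.75/725 = 0.15, a_23 = 36.25/725 = 0.05, a_33 = 217.5/725 = 0.30
I − A =
  [   0.60    -0.15    -0.15]
  [  -0.20     1.00    -0.05]
  [  -0.05    -0.45     0.70]
Cofactors of I−A, C_ij = (−1)^(i+j)·(minor ij) (rows/columns in the sector order above):
  C_11 = (1.00)(0.70) − (-0.05)(-0.45) = 0.6775
  C_12 = −[(-0.20)(0.70) − (-0.05)(-0.05)] = 0.1425
  C_13 = (-0.20)(-0.45) − (1.00)(-0.05) = 0.1400
  C_21 = −[(-0.15)(0.70) − (-0.15)(-0.45)] = 0.1725
  C_22 = (0.60)(0.70) − (-0.15)(-0.05) = 0.4125
  C_23 = −[(0.60)(-0.45) − (-0.15)(-0.05)] = 0.2775
  C_31 = (-0.15)(-0.05) − (-0.15)(1.00) = 0.1575
  C_32 = −[(0.60)(-0.05) − (-0.15)(-0.20)] = 0.0600
  C_33 = (0.60)(1.00) − (-0.15)(-0.20) = 0.5700
det(I−A) = Σ_j (I−A)_1j·C_1j = (0.60)(0.6775) + (-0.15)(0.1425) + (-0.15)(0.1400) = 0.364125
adj(I−A) = Cᵀ =
  [ 0.6775   0.1725   0.1575]
  [ 0.1425   0.4125   0.0600]
  [ 0.1400   0.2775   0.5700]
(I − A)⁻¹ = adj(I−A) / det(I−A) ≈
  [   1.8606     0.4737     0.4325]
  [   0.3913     1.1329     0.1648]
  [   0.3845     0.7621     1.5654]
Δx = (I − A)⁻¹ Δd with Δd having +100 in the Sector 3 component and 0 elsewhere.
So Δx_1 = L_13 · (+100), where L_13 = adj(I−A)_13 / det(I−A) = 0.1575 / 0.364125.
Δx_1 = 0.1575 × (+100) / 0.364125 = 15.75 / 0.364125 ≈ 43.254.

Δx_1 = 43.254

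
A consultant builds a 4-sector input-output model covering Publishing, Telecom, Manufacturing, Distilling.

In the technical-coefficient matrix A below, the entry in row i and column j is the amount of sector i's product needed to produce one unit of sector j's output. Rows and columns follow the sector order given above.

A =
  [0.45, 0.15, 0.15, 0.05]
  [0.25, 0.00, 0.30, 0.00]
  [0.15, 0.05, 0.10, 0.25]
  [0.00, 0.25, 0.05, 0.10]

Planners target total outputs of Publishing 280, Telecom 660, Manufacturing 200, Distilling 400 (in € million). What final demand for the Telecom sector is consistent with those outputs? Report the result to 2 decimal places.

I − A =
  [   0.55    -0.15    -0.15    -0.05]
  [  -0.25     1.00    -0.30     0.00]
  [  -0.15    -0.05     0.90    -0.25]
  [   0.00    -0.25    -0.05     0.90]
d = (I − A) x:
  d_1 = (+0.55)·280 + (-0.15)·660 + (-0.15)·200 + (-0.05)·400 = 5.00
  d_2 = (-0.25)·280 + (+1.00)·660 + (-0.30)·200 + (+0.00)·400 = 530.00
  d_3 = (-0.15)·280 + (-0.05)·660 + (+0.90)·200 + (-0.25)·400 = 5.00
  d_4 = (+0.00)·280 + (-0.25)·660 + (-0.05)·200 + (+0.90)·400 = 185.00

d_2 = 530.00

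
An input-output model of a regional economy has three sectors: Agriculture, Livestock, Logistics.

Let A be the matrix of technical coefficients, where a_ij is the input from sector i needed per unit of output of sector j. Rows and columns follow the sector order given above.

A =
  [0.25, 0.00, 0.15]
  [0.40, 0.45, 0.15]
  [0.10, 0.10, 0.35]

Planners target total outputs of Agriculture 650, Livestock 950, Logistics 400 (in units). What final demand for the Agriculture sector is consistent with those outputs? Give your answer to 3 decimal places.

I − A =
  [   0.75     0.00    -0.15]
  [  -0.40     0.55    -0.15]
  [  -0.10    -0.10     0.65]
d = (I − A) x:
  d_1 = (+0.75)·650 + (+0.00)·950 + (-0.15)·400 = 427.500
  d_2 = (-0.40)·650 + (+0.55)·950 + (-0.15)·400 = 202.500
  d_3 = (-0.10)·650 + (-0.10)·950 + (+0.65)·400 = 100.000

d_1 = 427.500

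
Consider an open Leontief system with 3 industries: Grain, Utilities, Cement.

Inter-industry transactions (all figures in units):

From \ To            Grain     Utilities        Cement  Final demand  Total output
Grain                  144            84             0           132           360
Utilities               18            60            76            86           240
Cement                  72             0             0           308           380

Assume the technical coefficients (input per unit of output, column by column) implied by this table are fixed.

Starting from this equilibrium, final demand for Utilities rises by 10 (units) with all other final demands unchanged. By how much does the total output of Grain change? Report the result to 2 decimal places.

Technical coefficients a_ij = z_ij / X_j:
  a_11 = 144/360 = 0.40, a_21 = 18/360 = 0.05, a_31 = 72/360 = 0.20
  a_12 = 84/240 = 0.35, a_22 = 60/240 = 0.25, a_32 = 0/240 = 0.00
  a_13 = 0/380 = 0.00, a_23 = 76/380 = 0.20, a_33 = 0/380 = 0.00
I − A =
  [   0.60    -0.35     0.00]
  [  -0.05     0.75    -0.20]
  [  -0.20     0.00     1.00]
Cofactors of I−A, C_ij = (−1)^(i+j)·(minor ij) (rows/columns in the sector order above):
  C_11 = (0.75)(1.00) − (-0.20)(0.00) = 0.7500
  C_12 = −[(-0.05)(1.00) − (-0.20)(-0.20)] = 0.0900
  C_13 = (-0.05)(0.00) − (0.75)(-0.20) = 0.1500
  C_21 = −[(-0.35)(1.00) − (0.00)(0.00)] = 0.3500
  C_22 = (0.60)(1.00) − (0.00)(-0.20) = 0.6000
  C_23 = −[(0.60)(0.00) − (-0.35)(-0.20)] = 0.0700
  C_31 = (-0.35)(-0.20) − (0.00)(0.75) = 0.0700
  C_32 = −[(0.60)(-0.20) − (0.00)(-0.05)] = 0.1200
  C_33 = (0.60)(0.75) − (-0.35)(-0.05) = 0.4325
det(I−A) = Σ_j (I−A)_1j·C_1j = (0.60)(0.7500) + (-0.35)(0.0900) + (0.00)(0.1500) = 0.4185
adj(I−A) = Cᵀ =
  [ 0.7500   0.3500   0.0700]
  [ 0.0900   0.6000   0.1200]
  [ 0.1500   0.0700   0.4325]
(I − A)⁻¹ = adj(I−A) / det(I−A) ≈
  [   1.7921     0.8363     0.1673]
  [   0.2151     1.4337     0.2867]
  [   0.3584     0.1673     1.0335]
Δx = (I − A)⁻¹ Δd with Δd having +10 in the Utilities component and 0 elsewhere.
So Δx_1 = L_12 · (+10), where L_12 = adj(I−A)_12 / det(I−A) = 0.3500 / 0.4185.
Δx_1 = 0.3500 × (+10) / 0.4185 = 3.50 / 0.4185 ≈ 8.36.

Δx_1 = 8.36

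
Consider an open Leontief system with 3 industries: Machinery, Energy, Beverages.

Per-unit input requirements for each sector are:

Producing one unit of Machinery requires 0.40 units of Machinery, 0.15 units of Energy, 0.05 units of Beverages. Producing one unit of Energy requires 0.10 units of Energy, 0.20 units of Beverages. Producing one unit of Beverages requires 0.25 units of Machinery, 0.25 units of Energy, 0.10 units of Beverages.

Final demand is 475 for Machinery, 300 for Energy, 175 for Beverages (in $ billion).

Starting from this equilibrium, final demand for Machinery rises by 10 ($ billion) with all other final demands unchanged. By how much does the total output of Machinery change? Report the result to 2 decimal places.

Δx_1 = 17.38

I − A =
  [   0.60     0.00    -0.25]
  [  -0.15     0.90    -0.25]
  [  -0.05    -0.20     0.90]
Cofactors of I−A, C_ij = (−1)^(i+j)·(minor ij) (rows/columns in the sector order above):
  C_11 = (0.90)(0.90) − (-0.25)(-0.20) = 0.7600
  C_12 = −[(-0.15)(0.90) − (-0.25)(-0.05)] = 0.1475
  C_13 = (-0.15)(-0.20) − (0.90)(-0.05) = 0.0750
  C_21 = −[(0.00)(0.90) − (-0.25)(-0.20)] = 0.0500
  C_22 = (0.60)(0.90) − (-0.25)(-0.05) = 0.5275
  C_23 = −[(0.60)(-0.20) − (0.00)(-0.05)] = 0.1200
  C_31 = (0.00)(-0.25) − (-0.25)(0.90) = 0.2250
  C_32 = −[(0.60)(-0.25) − (-0.25)(-0.15)] = 0.1875
  C_33 = (0.60)(0.90) − (0.00)(-0.15) = 0.5400
det(I−A) = Σ_j (I−A)_1j·C_1j = (0.60)(0.7600) + (0.00)(0.1475) + (-0.25)(0.0750) = 0.43725
adj(I−A) = Cᵀ =
  [ 0.7600   0.0500   0.2250]
  [ 0.1475   0.5275   0.1875]
  [ 0.0750   0.1200   0.5400]
(I − A)⁻¹ = adj(I−A) / det(I−A) ≈
  [   1.7381     0.1144     0.5146]
  [   0.3373     1.2064     0.4288]
  [   0.1715     0.2744     1.2350]
Δx = (I − A)⁻¹ Δd with Δd having +10 in the Machinery component and 0 elsewhere.
So Δx_1 = L_11 · (+10), where L_11 = adj(I−A)_11 / det(I−A) = 0.7600 / 0.43725.
Δx_1 = 0.7600 × (+10) / 0.43725 = 7.60 / 0.43725 ≈ 17.38.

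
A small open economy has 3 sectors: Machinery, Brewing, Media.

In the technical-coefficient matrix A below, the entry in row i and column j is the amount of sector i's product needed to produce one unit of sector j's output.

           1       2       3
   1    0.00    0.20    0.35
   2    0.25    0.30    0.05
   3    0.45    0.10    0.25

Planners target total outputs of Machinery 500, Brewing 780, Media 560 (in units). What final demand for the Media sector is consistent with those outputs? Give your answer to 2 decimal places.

I − A =
  [   1.00    -0.20    -0.35]
  [  -0.25     0.70    -0.05]
  [  -0.45    -0.10     0.75]
d = (I − A) x:
  d_1 = (+1.00)·500 + (-0.20)·780 + (-0.35)·560 = 148.00
  d_2 = (-0.25)·500 + (+0.70)·780 + (-0.05)·560 = 393.00
  d_3 = (-0.45)·500 + (-0.10)·780 + (+0.75)·560 = 117.00

d_3 = 117.00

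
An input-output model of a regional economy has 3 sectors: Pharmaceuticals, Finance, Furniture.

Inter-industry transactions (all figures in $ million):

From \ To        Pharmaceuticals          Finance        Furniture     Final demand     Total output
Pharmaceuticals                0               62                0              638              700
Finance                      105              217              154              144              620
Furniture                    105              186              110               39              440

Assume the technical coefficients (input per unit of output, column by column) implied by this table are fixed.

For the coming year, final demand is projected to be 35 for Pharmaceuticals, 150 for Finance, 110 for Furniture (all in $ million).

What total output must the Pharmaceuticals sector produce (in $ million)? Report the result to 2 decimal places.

Technical coefficients a_ij = z_ij / X_j:
  a_11 = 0/700 = 0.00, a_21 = 105/700 = 0.15, a_31 = 105/700 = 0.15
  a_12 = 62/620 = 0.10, a_22 = 217/620 = 0.35, a_32 = 186/620 = 0.30
  a_13 = 0/440 = 0.00, a_23 = 154/440 = 0.35, a_33 = 110/440 = 0.25
I − A =
  [   1.00    -0.10     0.00]
  [  -0.15     0.65    -0.35]
  [  -0.15    -0.30     0.75]
Cofactors of I−A, C_ij = (−1)^(i+j)·(minor ij) (rows/columns in the sector order above):
  C_11 = (0.65)(0.75) − (-0.35)(-0.30) = 0.3825
  C_12 = −[(-0.15)(0.75) − (-0.35)(-0.15)] = 0.1650
  C_13 = (-0.15)(-0.30) − (0.65)(-0.15) = 0.1425
  C_21 = −[(-0.10)(0.75) − (0.00)(-0.30)] = 0.0750
  C_22 = (1.00)(0.75) − (0.00)(-0.15) = 0.7500
  C_23 = −[(1.00)(-0.30) − (-0.10)(-0.15)] = 0.3150
  C_31 = (-0.10)(-0.35) − (0.00)(0.65) = 0.0350
  C_32 = −[(1.00)(-0.35) − (0.00)(-0.15)] = 0.3500
  C_33 = (1.00)(0.65) − (-0.10)(-0.15) = 0.6350
det(I−A) = Σ_j (I−A)_1j·C_1j = (1.00)(0.3825) + (-0.10)(0.1650) + (0.00)(0.1425) = 0.3660
adj(I−A) = Cᵀ =
  [ 0.3825   0.0750   0.0350]
  [ 0.1650   0.7500   0.3500]
  [ 0.1425   0.3150   0.6350]
(I − A)⁻¹ = adj(I−A) / det(I−A) ≈
  [   1.0451     0.2049     0.0956]
  [   0.4508     2.0492     0.9563]
  [   0.3893     0.8607     1.7350]
x = (I − A)⁻¹ d = adj(I−A)·d / det(I−A), with det(I−A) = 0.3660:
  x_1 = (0.3825·35 + 0.0750·150 + 0.0350·110) / 0.3660 = 28.4875 / 0.3660 ≈ 77.83
  x_2 = (0.1650·35 + 0.7500·150 + 0.3500·110) / 0.3660 = 156.775 / 0.3660 ≈ 428.35
  x_3 = (0.1425·35 + 0.3150·150 + 0.6350·110) / 0.3660 = 122.0875 / 0.3660 ≈ 333.57

x_1 = 77.83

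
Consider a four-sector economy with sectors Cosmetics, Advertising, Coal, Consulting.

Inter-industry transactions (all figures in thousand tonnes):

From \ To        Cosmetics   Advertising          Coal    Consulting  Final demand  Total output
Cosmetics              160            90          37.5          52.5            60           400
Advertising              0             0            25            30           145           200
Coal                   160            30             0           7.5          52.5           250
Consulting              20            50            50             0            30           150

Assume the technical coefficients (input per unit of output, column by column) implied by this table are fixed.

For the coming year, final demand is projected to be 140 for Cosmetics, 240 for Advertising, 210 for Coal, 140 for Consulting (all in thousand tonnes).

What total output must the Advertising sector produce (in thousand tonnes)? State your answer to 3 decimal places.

Technical coefficients a_ij = z_ij / X_j:
  a_11 = 160/400 = 0.40, a_21 = 0/400 = 0.00, a_31 = 160/400 = 0.40, a_41 = 20/400 = 0.05
  a_12 = 90/200 = 0.45, a_22 = 0/200 = 0.00, a_32 = 30/200 = 0.15, a_42 = 50/200 = 0.25
  a_13 = 37.5/250 = 0.15, a_23 = 25/250 = 0.10, a_33 = 0/250 = 0.00, a_43 = 50/250 = 0.20
  a_14 = 52.5/150 = 0.35, a_24 = 30/150 = 0.20, a_34 = 7.5/150 = 0.05, a_44 = 0/150 = 0.00
I − A =
  [   0.60    -0.45    -0.15    -0.35]
  [   0.00     1.00    -0.10    -0.20]
  [  -0.40    -0.15     1.00    -0.05]
  [  -0.05    -0.25    -0.20     1.00]
Compute the cofactors C_ij = (−1)^(i+j)·(3×3 minor ij) of I−A; the adjugate is their transpose:
adj(I−A) = Cᵀ =
  [ 0.917750   0.567875   0.284250   0.449000]
  [ 0.066250   0.488125   0.083750   0.125000]
  [ 0.384000   0.311000   0.548000   0.224000]
  [ 0.139250   0.212625   0.144750   0.513000]
det(I−A) = Σ_j (I−A)_1j·C_1j = (0.60)(0.917750) + (-0.45)(0.066250) + (-0.15)(0.384000) + (-0.35)(0.139250) = 0.4145
(I − A)⁻¹ = adj(I−A) / det(I−A) ≈
  [   2.2141     1.3700     0.6858     1.0832]
  [   0.1598     1.1776     0.2021     0.3016]
  [   0.9264     0.7503     1.3221     0.5404]
  [   0.3359     0.5130     0.3492     1.2376]
x = (I − A)⁻¹ d = adj(I−A)·d / det(I−A), with det(I−A) = 0.4145:
  x_1 = (0.917750·140 + 0.567875·240 + 0.284250·210 + 0.449000·140) / 0.4145 = 387.3275 / 0.4145 ≈ 934.445
  x_2 = (0.066250·140 + 0.488125·240 + 0.083750·210 + 0.125000·140) / 0.4145 = 161.5125 / 0.4145 ≈ 389.656
  x_3 = (0.384000·140 + 0.311000·240 + 0.548000·210 + 0.224000·140) / 0.4145 = 274.84 / 0.4145 ≈ 663.064
  x_4 = (0.139250·140 + 0.212625·240 + 0.144750·210 + 0.513000·140) / 0.4145 = 172.7425 / 0.4145 ≈ 416.749

x_2 = 389.656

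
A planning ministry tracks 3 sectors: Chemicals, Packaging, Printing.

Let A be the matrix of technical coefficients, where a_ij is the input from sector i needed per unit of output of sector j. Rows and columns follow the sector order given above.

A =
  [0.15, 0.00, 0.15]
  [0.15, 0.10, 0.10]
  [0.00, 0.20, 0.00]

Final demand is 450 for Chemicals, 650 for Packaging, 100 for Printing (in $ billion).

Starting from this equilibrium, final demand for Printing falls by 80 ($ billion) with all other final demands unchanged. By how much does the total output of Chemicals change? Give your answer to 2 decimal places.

I − A =
  [   0.85     0.00    -0.15]
  [  -0.15     0.90    -0.10]
  [   0.00    -0.20     1.00]
Cofactors of I−A, C_ij = (−1)^(i+j)·(minor ij) (rows/columns in the sector order above):
  C_11 = (0.90)(1.00) − (-0.10)(-0.20) = 0.8800
  C_12 = −[(-0.15)(1.00) − (-0.10)(0.00)] = 0.1500
  C_13 = (-0.15)(-0.20) − (0.90)(0.00) = 0.0300
  C_21 = −[(0.00)(1.00) − (-0.15)(-0.20)] = 0.0300
  C_22 = (0.85)(1.00) − (-0.15)(0.00) = 0.8500
  C_23 = −[(0.85)(-0.20) − (0.00)(0.00)] = 0.1700
  C_31 = (0.00)(-0.10) − (-0.15)(0.90) = 0.1350
  C_32 = −[(0.85)(-0.10) − (-0.15)(-0.15)] = 0.1075
  C_33 = (0.85)(0.90) − (0.00)(-0.15) = 0.7650
det(I−A) = Σ_j (I−A)_1j·C_1j = (0.85)(0.8800) + (0.00)(0.1500) + (-0.15)(0.0300) = 0.7435
adj(I−A) = Cᵀ =
  [ 0.8800   0.0300   0.1350]
  [ 0.1500   0.8500   0.1075]
  [ 0.0300   0.1700   0.7650]
(I − A)⁻¹ = adj(I−A) / det(I−A) ≈
  [   1.1836     0.0403     0.1816]
  [   0.2017     1.1432     0.1446]
  [   0.0403     0.2286     1.0289]
Δx = (I − A)⁻¹ Δd with Δd having -80 in the Printing component and 0 elsewhere.
So Δx_1 = L_13 · (-80), where L_13 = adj(I−A)_13 / det(I−A) = 0.1350 / 0.7435.
Δx_1 = 0.1350 × (-80) / 0.7435 = -10.80 / 0.7435 ≈ -14.53.

Δx_1 = -14.53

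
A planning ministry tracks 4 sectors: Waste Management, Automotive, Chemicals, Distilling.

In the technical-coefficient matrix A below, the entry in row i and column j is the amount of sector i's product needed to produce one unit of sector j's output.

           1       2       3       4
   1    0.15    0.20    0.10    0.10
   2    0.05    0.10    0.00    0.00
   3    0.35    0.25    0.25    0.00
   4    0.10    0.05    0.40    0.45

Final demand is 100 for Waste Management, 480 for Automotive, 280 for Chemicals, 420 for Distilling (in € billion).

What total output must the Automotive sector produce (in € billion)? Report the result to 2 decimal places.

x_2 = 562.23

I − A =
  [   0.85    -0.20    -0.10    -0.10]
  [  -0.05     0.90     0.00     0.00]
  [  -0.35    -0.25     0.75     0.00]
  [  -0.10    -0.05    -0.40     0.55]
Compute the cofactors C_ij = (−1)^(i+j)·(3×3 minor ij) of I−A; the adjugate is their transpose:
adj(I−A) = Cᵀ =
  [ 0.371250   0.110000   0.085500   0.067500]
  [ 0.020625   0.309875   0.004750   0.003750]
  [ 0.180125   0.154625   0.406000   0.032750]
  [ 0.200375   0.160625   0.311250   0.533500]
det(I−A) = Σ_j (I−A)_1j·C_1j = (0.85)(0.371250) + (-0.20)(0.020625) + (-0.10)(0.180125) + (-0.10)(0.200375) = 0.2733875
(I − A)⁻¹ = adj(I−A) / det(I−A) ≈
  [   1.3580     0.4024     0.3127     0.2469]
  [   0.0754     1.1335     0.0174     0.0137]
  [   0.6589     0.5656     1.4851     0.1198]
  [   0.7329     0.5875     1.1385     1.9514]
x = (I − A)⁻¹ d = adj(I−A)·d / det(I−A), with det(I−A) = 0.2733875:
  x_1 = (0.371250·100 + 0.110000·480 + 0.085500·280 + 0.067500·420) / 0.2733875 = 142.215 / 0.2733875 ≈ 520.20
  x_2 = (0.020625·100 + 0.309875·480 + 0.004750·280 + 0.003750·420) / 0.2733875 = 153.7075 / 0.2733875 ≈ 562.23
  x_3 = (0.180125·100 + 0.154625·480 + 0.406000·280 + 0.032750·420) / 0.2733875 = 219.6675 / 0.2733875 ≈ 803.50
  x_4 = (0.200375·100 + 0.160625·480 + 0.311250·280 + 0.533500·420) / 0.2733875 = 408.3575 / 0.2733875 ≈ 1493.69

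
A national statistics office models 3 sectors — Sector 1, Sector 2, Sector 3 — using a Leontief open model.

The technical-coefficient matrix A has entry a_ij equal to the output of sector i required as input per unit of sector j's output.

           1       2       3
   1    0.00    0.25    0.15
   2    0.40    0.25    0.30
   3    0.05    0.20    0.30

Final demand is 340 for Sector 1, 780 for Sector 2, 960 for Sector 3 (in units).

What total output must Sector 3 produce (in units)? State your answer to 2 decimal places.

I − A =
  [   1.00    -0.25    -0.15]
  [  -0.40     0.75    -0.30]
  [  -0.05    -0.20     0.70]
Cofactors of I−A, C_ij = (−1)^(i+j)·(minor ij) (rows/columns in the sector order above):
  C_11 = (0.75)(0.70) − (-0.30)(-0.20) = 0.4650
  C_12 = −[(-0.40)(0.70) − (-0.30)(-0.05)] = 0.2950
  C_13 = (-0.40)(-0.20) − (0.75)(-0.05) = 0.1175
  C_21 = −[(-0.25)(0.70) − (-0.15)(-0.20)] = 0.2050
  C_22 = (1.00)(0.70) − (-0.15)(-0.05) = 0.6925
  C_23 = −[(1.00)(-0.20) − (-0.25)(-0.05)] = 0.2125
  C_31 = (-0.25)(-0.30) − (-0.15)(0.75) = 0.1875
  C_32 = −[(1.00)(-0.30) − (-0.15)(-0.40)] = 0.3600
  C_33 = (1.00)(0.75) − (-0.25)(-0.40) = 0.6500
det(I−A) = Σ_j (I−A)_1j·C_1j = (1.00)(0.4650) + (-0.25)(0.2950) + (-0.15)(0.1175) = 0.373625
adj(I−A) = Cᵀ =
  [ 0.4650   0.2050   0.1875]
  [ 0.2950   0.6925   0.3600]
  [ 0.1175   0.2125   0.6500]
(I − A)⁻¹ = adj(I−A) / det(I−A) ≈
  [   1.2446     0.5487     0.5018]
  [   0.7896     1.8535     0.9635]
  [   0.3145     0.5688     1.7397]
x = (I − A)⁻¹ d = adj(I−A)·d / det(I−A), with det(I−A) = 0.373625:
  x_1 = (0.4650·340 + 0.2050·780 + 0.1875·960) / 0.373625 = 498.00 / 0.373625 ≈ 1332.89
  x_2 = (0.2950·340 + 0.6925·780 + 0.3600·960) / 0.373625 = 986.05 / 0.373625 ≈ 2639.14
  x_3 = (0.1175·340 + 0.2125·780 + 0.6500·960) / 0.373625 = 829.70 / 0.373625 ≈ 2220.68

x_3 = 2220.68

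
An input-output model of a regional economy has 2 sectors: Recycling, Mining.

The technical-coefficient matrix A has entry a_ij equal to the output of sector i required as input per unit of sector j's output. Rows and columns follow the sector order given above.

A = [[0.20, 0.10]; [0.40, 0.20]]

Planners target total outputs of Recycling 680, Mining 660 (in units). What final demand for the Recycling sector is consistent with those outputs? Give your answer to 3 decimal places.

I − A =
  [   0.80    -0.10]
  [  -0.40     0.80]
d = (I − A) x:
  d_R = (+0.80)·680 + (-0.10)·660 = 478.000
  d_M = (-0.40)·680 + (+0.80)·660 = 256.000

d_R = 478.000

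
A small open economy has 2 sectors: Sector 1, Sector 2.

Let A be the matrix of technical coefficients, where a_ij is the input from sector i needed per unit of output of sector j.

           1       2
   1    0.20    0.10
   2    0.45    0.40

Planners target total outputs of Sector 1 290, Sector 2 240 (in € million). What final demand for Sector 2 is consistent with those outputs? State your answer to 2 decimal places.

I − A =
  [   0.80    -0.10]
  [  -0.45     0.60]
d = (I − A) x:
  d_1 = (+0.80)·290 + (-0.10)·240 = 208.00
  d_2 = (-0.45)·290 + (+0.60)·240 = 13.50

d_2 = 13.50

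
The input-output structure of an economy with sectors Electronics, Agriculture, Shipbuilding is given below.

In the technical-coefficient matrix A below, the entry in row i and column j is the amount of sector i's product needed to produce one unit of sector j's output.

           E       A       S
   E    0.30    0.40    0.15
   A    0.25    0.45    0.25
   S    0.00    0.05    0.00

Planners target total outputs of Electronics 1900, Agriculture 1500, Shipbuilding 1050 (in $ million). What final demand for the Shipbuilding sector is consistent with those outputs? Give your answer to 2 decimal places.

d_S = 975.00

I − A =
  [   0.70    -0.40    -0.15]
  [  -0.25     0.55    -0.25]
  [   0.00    -0.05     1.00]
d = (I − A) x:
  d_E = (+0.70)·1900 + (-0.40)·1500 + (-0.15)·1050 = 572.50
  d_A = (-0.25)·1900 + (+0.55)·1500 + (-0.25)·1050 = 87.50
  d_S = (+0.00)·1900 + (-0.05)·1500 + (+1.00)·1050 = 975.00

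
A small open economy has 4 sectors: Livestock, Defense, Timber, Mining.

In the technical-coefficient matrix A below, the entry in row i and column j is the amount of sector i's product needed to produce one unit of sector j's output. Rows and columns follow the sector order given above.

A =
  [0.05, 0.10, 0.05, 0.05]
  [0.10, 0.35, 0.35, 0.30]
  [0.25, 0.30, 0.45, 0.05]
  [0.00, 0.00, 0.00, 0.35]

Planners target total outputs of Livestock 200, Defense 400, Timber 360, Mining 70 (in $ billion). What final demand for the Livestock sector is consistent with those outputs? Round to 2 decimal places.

d_L = 128.50

I − A =
  [   0.95    -0.10    -0.05    -0.05]
  [  -0.10     0.65    -0.35    -0.30]
  [  -0.25    -0.30     0.55    -0.05]
  [   0.00     0.00     0.00     0.65]
d = (I − A) x:
  d_L = (+0.95)·200 + (-0.10)·400 + (-0.05)·360 + (-0.05)·70 = 128.50
  d_D = (-0.10)·200 + (+0.65)·400 + (-0.35)·360 + (-0.30)·70 = 93.00
  d_T = (-0.25)·200 + (-0.30)·400 + (+0.55)·360 + (-0.05)·70 = 24.50
  d_M = (+0.00)·200 + (+0.00)·400 + (+0.00)·360 + (+0.65)·70 = 45.50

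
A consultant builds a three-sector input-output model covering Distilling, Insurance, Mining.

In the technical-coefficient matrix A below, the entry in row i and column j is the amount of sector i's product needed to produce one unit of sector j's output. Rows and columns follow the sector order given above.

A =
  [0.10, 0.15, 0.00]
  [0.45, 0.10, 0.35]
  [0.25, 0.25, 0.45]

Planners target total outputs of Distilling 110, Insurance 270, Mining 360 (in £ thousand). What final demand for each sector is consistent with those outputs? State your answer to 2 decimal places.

d_D = 58.50, d_I = 67.50, d_M = 103.00

I − A =
  [   0.90    -0.15     0.00]
  [  -0.45     0.90    -0.35]
  [  -0.25    -0.25     0.55]
d = (I − A) x:
  d_D = (+0.90)·110 + (-0.15)·270 + (+0.00)·360 = 58.50
  d_I = (-0.45)·110 + (+0.90)·270 + (-0.35)·360 = 67.50
  d_M = (-0.25)·110 + (-0.25)·270 + (+0.55)·360 = 103.00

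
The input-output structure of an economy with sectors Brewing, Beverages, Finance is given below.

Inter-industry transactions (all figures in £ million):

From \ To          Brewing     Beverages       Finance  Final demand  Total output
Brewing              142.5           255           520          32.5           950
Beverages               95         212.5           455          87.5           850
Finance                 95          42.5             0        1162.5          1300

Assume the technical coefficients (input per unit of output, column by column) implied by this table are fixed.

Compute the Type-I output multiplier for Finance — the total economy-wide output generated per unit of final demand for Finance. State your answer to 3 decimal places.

Technical coefficients a_ij = z_ij / X_j:
  a_11 = 142.5/950 = 0.15, a_21 = 95/950 = 0.10, a_31 = 95/950 = 0.10
  a_12 = 255/850 = 0.30, a_22 = 212.5/850 = 0.25, a_32 = 42.5/850 = 0.05
  a_13 = 520/1300 = 0.40, a_23 = 455/1300 = 0.35, a_33 = 0/1300 = 0.00
I − A =
  [   0.85    -0.30    -0.40]
  [  -0.10     0.75    -0.35]
  [  -0.10    -0.05     1.00]
Cofactors of I−A, C_ij = (−1)^(i+j)·(minor ij) (rows/columns in the sector order above):
  C_11 = (0.75)(1.00) − (-0.35)(-0.05) = 0.7325
  C_12 = −[(-0.10)(1.00) − (-0.35)(-0.10)] = 0.1350
  C_13 = (-0.10)(-0.05) − (0.75)(-0.10) = 0.0800
  C_21 = −[(-0.30)(1.00) − (-0.40)(-0.05)] = 0.3200
  C_22 = (0.85)(1.00) − (-0.40)(-0.10) = 0.8100
  C_23 = −[(0.85)(-0.05) − (-0.30)(-0.10)] = 0.0725
  C_31 = (-0.30)(-0.35) − (-0.40)(0.75) = 0.4050
  C_32 = −[(0.85)(-0.35) − (-0.40)(-0.10)] = 0.3375
  C_33 = (0.85)(0.75) − (-0.30)(-0.10) = 0.6075
det(I−A) = Σ_j (I−A)_1j·C_1j = (0.85)(0.7325) + (-0.30)(0.1350) + (-0.40)(0.0800) = 0.550125
adj(I−A) = Cᵀ =
  [ 0.7325   0.3200   0.4050]
  [ 0.1350   0.8100   0.3375]
  [ 0.0800   0.0725   0.6075]
(I − A)⁻¹ = adj(I−A) / det(I−A) ≈
  [   1.3315     0.5817     0.7362]
  [   0.2454     1.4724     0.6135]
  [   0.1454     0.1318     1.1043]
The output multiplier for sector j is the column-j sum of the Leontief inverse (I − A)⁻¹ = adj(I−A) / det(I−A).
Column 3 of adj(I−A): (0.4050, 0.3375, 0.6075); det(I−A) = 0.550125.
m_3 = (0.4050 + 0.3375 + 0.6075) / 0.550125 = 1.35 / 0.550125 ≈ 2.454.

m_3 = 2.454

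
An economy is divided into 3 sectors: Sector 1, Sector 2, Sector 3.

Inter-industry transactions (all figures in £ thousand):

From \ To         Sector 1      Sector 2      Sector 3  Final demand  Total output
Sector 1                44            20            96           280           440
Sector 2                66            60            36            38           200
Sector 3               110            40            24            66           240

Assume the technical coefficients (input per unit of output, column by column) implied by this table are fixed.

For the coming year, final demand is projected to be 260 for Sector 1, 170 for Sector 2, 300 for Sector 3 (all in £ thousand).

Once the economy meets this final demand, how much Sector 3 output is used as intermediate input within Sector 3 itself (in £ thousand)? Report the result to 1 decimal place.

z_33 = 61.9

Technical coefficients a_ij = z_ij / X_j:
  a_11 = 44/440 = 0.10, a_21 = 66/440 = 0.15, a_31 = 110/440 = 0.25
  a_12 = 20/200 = 0.10, a_22 = 60/200 = 0.30, a_32 = 40/200 = 0.20
  a_13 = 96/240 = 0.40, a_23 = 36/240 = 0.15, a_33 = 24/240 = 0.10
I − A =
  [   0.90    -0.10    -0.40]
  [  -0.15     0.70    -0.15]
  [  -0.25    -0.20     0.90]
Cofactors of I−A, C_ij = (−1)^(i+j)·(minor ij) (rows/columns in the sector order above):
  C_11 = (0.70)(0.90) − (-0.15)(-0.20) = 0.6000
  C_12 = −[(-0.15)(0.90) − (-0.15)(-0.25)] = 0.1725
  C_13 = (-0.15)(-0.20) − (0.70)(-0.25) = 0.2050
  C_21 = −[(-0.10)(0.90) − (-0.40)(-0.20)] = 0.1700
  C_22 = (0.90)(0.90) − (-0.40)(-0.25) = 0.7100
  C_23 = −[(0.90)(-0.20) − (-0.10)(-0.25)] = 0.2050
  C_31 = (-0.10)(-0.15) − (-0.40)(0.70) = 0.2950
  C_32 = −[(0.90)(-0.15) − (-0.40)(-0.15)] = 0.1950
  C_33 = (0.90)(0.70) − (-0.10)(-0.15) = 0.6150
det(I−A) = Σ_j (I−A)_1j·C_1j = (0.90)(0.6000) + (-0.10)(0.1725) + (-0.40)(0.2050) = 0.44075
adj(I−A) = Cᵀ =
  [ 0.6000   0.1700   0.2950]
  [ 0.1725   0.7100   0.1950]
  [ 0.2050   0.2050   0.6150]
(I − A)⁻¹ = adj(I−A) / det(I−A) ≈
  [   1.3613     0.3857     0.6693]
  [   0.3914     1.6109     0.4424]
  [   0.4651     0.4651     1.3953]
First solve x = (I − A)⁻¹ d = adj(I−A)·d / det(I−A); in particular x_3 = (0.2050·260 + 0.2050·170 + 0.6150·300) / 0.44075 = 272.65 / 0.44075 ≈ 618.605.
Intermediate flow from 3 to 3: z_33 = a_33 · x_3 = 0.10 × 272.65 / 0.44075 = 27.265 / 0.44075 ≈ 61.9.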